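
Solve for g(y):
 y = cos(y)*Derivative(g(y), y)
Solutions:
 g(y) = C1 + Integral(y/cos(y), y)


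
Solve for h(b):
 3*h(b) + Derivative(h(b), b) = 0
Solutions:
 h(b) = C1*exp(-3*b)


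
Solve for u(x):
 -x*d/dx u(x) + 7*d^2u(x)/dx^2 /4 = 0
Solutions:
 u(x) = C1 + C2*erfi(sqrt(14)*x/7)


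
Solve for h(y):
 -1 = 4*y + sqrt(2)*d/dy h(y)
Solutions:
 h(y) = C1 - sqrt(2)*y^2 - sqrt(2)*y/2


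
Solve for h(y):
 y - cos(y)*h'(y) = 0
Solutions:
 h(y) = C1 + Integral(y/cos(y), y)


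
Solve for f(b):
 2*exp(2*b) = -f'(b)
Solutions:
 f(b) = C1 - exp(2*b)


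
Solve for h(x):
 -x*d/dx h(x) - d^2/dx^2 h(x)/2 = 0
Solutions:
 h(x) = C1 + C2*erf(x)


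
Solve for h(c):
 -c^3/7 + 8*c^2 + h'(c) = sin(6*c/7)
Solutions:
 h(c) = C1 + c^4/28 - 8*c^3/3 - 7*cos(6*c/7)/6


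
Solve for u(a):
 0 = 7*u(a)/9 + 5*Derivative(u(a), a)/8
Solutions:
 u(a) = C1*exp(-56*a/45)


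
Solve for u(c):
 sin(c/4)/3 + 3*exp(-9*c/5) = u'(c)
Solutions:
 u(c) = C1 - 4*cos(c/4)/3 - 5*exp(-9*c/5)/3


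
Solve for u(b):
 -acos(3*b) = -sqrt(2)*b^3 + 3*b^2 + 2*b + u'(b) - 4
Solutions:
 u(b) = C1 + sqrt(2)*b^4/4 - b^3 - b^2 - b*acos(3*b) + 4*b + sqrt(1 - 9*b^2)/3


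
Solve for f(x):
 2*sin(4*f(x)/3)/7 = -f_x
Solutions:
 2*x/7 + 3*log(cos(4*f(x)/3) - 1)/8 - 3*log(cos(4*f(x)/3) + 1)/8 = C1


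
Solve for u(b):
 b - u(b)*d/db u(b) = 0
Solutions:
 u(b) = -sqrt(C1 + b^2)
 u(b) = sqrt(C1 + b^2)


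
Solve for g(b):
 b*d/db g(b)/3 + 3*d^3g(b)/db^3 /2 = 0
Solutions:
 g(b) = C1 + Integral(C2*airyai(-6^(1/3)*b/3) + C3*airybi(-6^(1/3)*b/3), b)


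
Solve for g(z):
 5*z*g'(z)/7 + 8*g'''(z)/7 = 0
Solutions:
 g(z) = C1 + Integral(C2*airyai(-5^(1/3)*z/2) + C3*airybi(-5^(1/3)*z/2), z)


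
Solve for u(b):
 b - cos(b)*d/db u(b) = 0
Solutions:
 u(b) = C1 + Integral(b/cos(b), b)


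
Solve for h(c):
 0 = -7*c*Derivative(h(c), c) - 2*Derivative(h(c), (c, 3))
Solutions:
 h(c) = C1 + Integral(C2*airyai(-2^(2/3)*7^(1/3)*c/2) + C3*airybi(-2^(2/3)*7^(1/3)*c/2), c)


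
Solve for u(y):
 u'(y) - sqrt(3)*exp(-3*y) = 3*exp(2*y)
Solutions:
 u(y) = C1 + 3*exp(2*y)/2 - sqrt(3)*exp(-3*y)/3


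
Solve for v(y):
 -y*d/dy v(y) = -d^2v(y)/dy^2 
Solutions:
 v(y) = C1 + C2*erfi(sqrt(2)*y/2)


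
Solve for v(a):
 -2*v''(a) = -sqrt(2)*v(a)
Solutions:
 v(a) = C1*exp(-2^(3/4)*a/2) + C2*exp(2^(3/4)*a/2)


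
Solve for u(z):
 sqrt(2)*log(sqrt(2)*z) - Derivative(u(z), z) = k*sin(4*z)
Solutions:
 u(z) = C1 + k*cos(4*z)/4 + sqrt(2)*z*(log(z) - 1) + sqrt(2)*z*log(2)/2


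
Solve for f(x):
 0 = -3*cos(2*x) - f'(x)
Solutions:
 f(x) = C1 - 3*sin(2*x)/2


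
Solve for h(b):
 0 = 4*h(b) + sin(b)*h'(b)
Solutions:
 h(b) = C1*(cos(b)^2 + 2*cos(b) + 1)/(cos(b)^2 - 2*cos(b) + 1)


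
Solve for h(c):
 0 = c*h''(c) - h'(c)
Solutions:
 h(c) = C1 + C2*c^2


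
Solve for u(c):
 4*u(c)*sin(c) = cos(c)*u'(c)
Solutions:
 u(c) = C1/cos(c)^4


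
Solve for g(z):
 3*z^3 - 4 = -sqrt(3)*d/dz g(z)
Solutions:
 g(z) = C1 - sqrt(3)*z^4/4 + 4*sqrt(3)*z/3


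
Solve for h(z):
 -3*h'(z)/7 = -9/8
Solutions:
 h(z) = C1 + 21*z/8


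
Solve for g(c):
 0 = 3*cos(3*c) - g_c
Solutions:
 g(c) = C1 + sin(3*c)


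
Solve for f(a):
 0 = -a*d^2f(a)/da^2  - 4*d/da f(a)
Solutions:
 f(a) = C1 + C2/a^3


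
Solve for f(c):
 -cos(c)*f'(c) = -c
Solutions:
 f(c) = C1 + Integral(c/cos(c), c)


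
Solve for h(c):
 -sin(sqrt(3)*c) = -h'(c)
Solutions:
 h(c) = C1 - sqrt(3)*cos(sqrt(3)*c)/3


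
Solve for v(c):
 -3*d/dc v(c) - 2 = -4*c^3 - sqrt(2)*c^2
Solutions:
 v(c) = C1 + c^4/3 + sqrt(2)*c^3/9 - 2*c/3


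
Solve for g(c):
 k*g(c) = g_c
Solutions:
 g(c) = C1*exp(c*k)


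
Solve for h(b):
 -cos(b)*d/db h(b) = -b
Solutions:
 h(b) = C1 + Integral(b/cos(b), b)


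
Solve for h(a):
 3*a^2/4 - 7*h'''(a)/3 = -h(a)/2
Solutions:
 h(a) = C3*exp(14^(2/3)*3^(1/3)*a/14) - 3*a^2/2 + (C1*sin(14^(2/3)*3^(5/6)*a/28) + C2*cos(14^(2/3)*3^(5/6)*a/28))*exp(-14^(2/3)*3^(1/3)*a/28)


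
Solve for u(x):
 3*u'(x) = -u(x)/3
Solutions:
 u(x) = C1*exp(-x/9)


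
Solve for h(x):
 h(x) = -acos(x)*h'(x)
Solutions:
 h(x) = C1*exp(-Integral(1/acos(x), x))


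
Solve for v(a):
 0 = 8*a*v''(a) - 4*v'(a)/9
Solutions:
 v(a) = C1 + C2*a^(19/18)


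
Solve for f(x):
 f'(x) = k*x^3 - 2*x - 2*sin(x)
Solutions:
 f(x) = C1 + k*x^4/4 - x^2 + 2*cos(x)


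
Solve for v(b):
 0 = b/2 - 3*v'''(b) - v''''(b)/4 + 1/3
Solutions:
 v(b) = C1 + C2*b + C3*b^2 + C4*exp(-12*b) + b^4/144 + 7*b^3/432


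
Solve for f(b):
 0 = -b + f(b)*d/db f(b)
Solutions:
 f(b) = -sqrt(C1 + b^2)
 f(b) = sqrt(C1 + b^2)


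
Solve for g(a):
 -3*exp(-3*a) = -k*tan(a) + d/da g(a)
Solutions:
 g(a) = C1 + k*log(tan(a)^2 + 1)/2 + exp(-3*a)


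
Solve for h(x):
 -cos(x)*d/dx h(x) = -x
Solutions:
 h(x) = C1 + Integral(x/cos(x), x)


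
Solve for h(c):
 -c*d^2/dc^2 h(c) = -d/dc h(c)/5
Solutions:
 h(c) = C1 + C2*c^(6/5)


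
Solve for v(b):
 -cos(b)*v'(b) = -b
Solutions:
 v(b) = C1 + Integral(b/cos(b), b)


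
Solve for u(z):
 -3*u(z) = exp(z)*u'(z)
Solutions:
 u(z) = C1*exp(3*exp(-z))


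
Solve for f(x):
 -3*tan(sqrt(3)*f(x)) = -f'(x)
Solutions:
 f(x) = sqrt(3)*(pi - asin(C1*exp(3*sqrt(3)*x)))/3
 f(x) = sqrt(3)*asin(C1*exp(3*sqrt(3)*x))/3


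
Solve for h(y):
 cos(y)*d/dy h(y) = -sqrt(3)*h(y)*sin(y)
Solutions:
 h(y) = C1*cos(y)^(sqrt(3))


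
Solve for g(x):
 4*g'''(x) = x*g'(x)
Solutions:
 g(x) = C1 + Integral(C2*airyai(2^(1/3)*x/2) + C3*airybi(2^(1/3)*x/2), x)


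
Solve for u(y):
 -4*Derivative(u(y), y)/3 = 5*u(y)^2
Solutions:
 u(y) = 4/(C1 + 15*y)


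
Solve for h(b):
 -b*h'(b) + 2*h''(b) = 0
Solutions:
 h(b) = C1 + C2*erfi(b/2)


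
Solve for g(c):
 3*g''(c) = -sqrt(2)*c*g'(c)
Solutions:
 g(c) = C1 + C2*erf(2^(3/4)*sqrt(3)*c/6)


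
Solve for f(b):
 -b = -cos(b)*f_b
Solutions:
 f(b) = C1 + Integral(b/cos(b), b)


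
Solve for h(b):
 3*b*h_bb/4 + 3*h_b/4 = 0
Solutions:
 h(b) = C1 + C2*log(b)


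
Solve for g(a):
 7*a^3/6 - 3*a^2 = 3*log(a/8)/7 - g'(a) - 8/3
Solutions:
 g(a) = C1 - 7*a^4/24 + a^3 + 3*a*log(a)/7 - 65*a/21 - 9*a*log(2)/7


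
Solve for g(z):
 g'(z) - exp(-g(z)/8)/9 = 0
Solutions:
 g(z) = 8*log(C1 + z/72)


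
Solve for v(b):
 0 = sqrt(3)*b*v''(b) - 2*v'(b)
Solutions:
 v(b) = C1 + C2*b^(1 + 2*sqrt(3)/3)


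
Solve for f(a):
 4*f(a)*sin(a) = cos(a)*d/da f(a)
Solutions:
 f(a) = C1/cos(a)^4


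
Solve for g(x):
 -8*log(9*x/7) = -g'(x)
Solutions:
 g(x) = C1 + 8*x*log(x) - 8*x + x*log(43046721/5764801)


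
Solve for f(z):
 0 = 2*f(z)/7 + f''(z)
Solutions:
 f(z) = C1*sin(sqrt(14)*z/7) + C2*cos(sqrt(14)*z/7)


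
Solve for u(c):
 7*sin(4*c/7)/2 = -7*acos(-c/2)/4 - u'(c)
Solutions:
 u(c) = C1 - 7*c*acos(-c/2)/4 - 7*sqrt(4 - c^2)/4 + 49*cos(4*c/7)/8


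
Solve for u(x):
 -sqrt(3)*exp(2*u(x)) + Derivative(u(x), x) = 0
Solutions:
 u(x) = log(-sqrt(-1/(C1 + sqrt(3)*x))) - log(2)/2
 u(x) = log(-1/(C1 + sqrt(3)*x))/2 - log(2)/2


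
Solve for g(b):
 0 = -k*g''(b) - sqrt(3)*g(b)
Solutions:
 g(b) = C1*exp(-3^(1/4)*b*sqrt(-1/k)) + C2*exp(3^(1/4)*b*sqrt(-1/k))


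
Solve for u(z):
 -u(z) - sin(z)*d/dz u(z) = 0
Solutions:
 u(z) = C1*sqrt(cos(z) + 1)/sqrt(cos(z) - 1)


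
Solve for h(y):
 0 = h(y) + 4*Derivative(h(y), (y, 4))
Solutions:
 h(y) = (C1*sin(y/2) + C2*cos(y/2))*exp(-y/2) + (C3*sin(y/2) + C4*cos(y/2))*exp(y/2)


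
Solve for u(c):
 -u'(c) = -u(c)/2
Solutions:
 u(c) = C1*exp(c/2)


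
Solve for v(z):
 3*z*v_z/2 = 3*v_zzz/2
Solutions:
 v(z) = C1 + Integral(C2*airyai(z) + C3*airybi(z), z)


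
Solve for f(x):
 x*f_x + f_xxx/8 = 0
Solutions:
 f(x) = C1 + Integral(C2*airyai(-2*x) + C3*airybi(-2*x), x)


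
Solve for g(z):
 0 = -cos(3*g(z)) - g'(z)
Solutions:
 g(z) = -asin((C1 + exp(6*z))/(C1 - exp(6*z)))/3 + pi/3
 g(z) = asin((C1 + exp(6*z))/(C1 - exp(6*z)))/3


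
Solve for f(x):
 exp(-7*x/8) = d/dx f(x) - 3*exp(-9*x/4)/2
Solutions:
 f(x) = C1 - 2*exp(-9*x/4)/3 - 8*exp(-7*x/8)/7


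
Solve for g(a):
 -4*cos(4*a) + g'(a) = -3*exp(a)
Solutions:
 g(a) = C1 - 3*exp(a) + sin(4*a)


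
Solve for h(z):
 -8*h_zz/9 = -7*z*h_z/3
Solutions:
 h(z) = C1 + C2*erfi(sqrt(21)*z/4)


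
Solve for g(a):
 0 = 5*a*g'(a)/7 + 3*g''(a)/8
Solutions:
 g(a) = C1 + C2*erf(2*sqrt(105)*a/21)


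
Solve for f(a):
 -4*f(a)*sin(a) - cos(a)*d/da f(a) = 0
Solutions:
 f(a) = C1*cos(a)^4


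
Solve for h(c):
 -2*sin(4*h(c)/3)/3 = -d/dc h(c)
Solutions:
 -2*c/3 + 3*log(cos(4*h(c)/3) - 1)/8 - 3*log(cos(4*h(c)/3) + 1)/8 = C1


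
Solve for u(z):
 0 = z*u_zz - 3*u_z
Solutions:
 u(z) = C1 + C2*z^4


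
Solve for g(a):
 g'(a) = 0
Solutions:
 g(a) = C1


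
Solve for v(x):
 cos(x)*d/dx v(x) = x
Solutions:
 v(x) = C1 + Integral(x/cos(x), x)


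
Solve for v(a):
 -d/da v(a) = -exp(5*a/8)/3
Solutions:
 v(a) = C1 + 8*exp(5*a/8)/15


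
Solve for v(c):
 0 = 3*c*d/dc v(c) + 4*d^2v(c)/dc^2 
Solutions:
 v(c) = C1 + C2*erf(sqrt(6)*c/4)


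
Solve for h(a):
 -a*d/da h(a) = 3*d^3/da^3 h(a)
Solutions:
 h(a) = C1 + Integral(C2*airyai(-3^(2/3)*a/3) + C3*airybi(-3^(2/3)*a/3), a)


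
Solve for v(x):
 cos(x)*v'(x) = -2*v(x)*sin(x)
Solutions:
 v(x) = C1*cos(x)^2


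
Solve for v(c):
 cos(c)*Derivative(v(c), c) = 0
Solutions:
 v(c) = C1


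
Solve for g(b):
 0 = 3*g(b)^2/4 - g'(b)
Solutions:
 g(b) = -4/(C1 + 3*b)


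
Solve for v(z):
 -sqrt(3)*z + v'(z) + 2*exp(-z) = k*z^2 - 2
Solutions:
 v(z) = C1 + k*z^3/3 + sqrt(3)*z^2/2 - 2*z + 2*exp(-z)


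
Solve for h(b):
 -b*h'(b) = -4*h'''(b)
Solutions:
 h(b) = C1 + Integral(C2*airyai(2^(1/3)*b/2) + C3*airybi(2^(1/3)*b/2), b)


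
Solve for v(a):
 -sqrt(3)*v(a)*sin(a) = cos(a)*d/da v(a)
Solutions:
 v(a) = C1*cos(a)^(sqrt(3))


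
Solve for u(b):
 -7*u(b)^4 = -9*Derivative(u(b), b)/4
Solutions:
 u(b) = 3^(1/3)*(-1/(C1 + 28*b))^(1/3)
 u(b) = (-1/(C1 + 28*b))^(1/3)*(-3^(1/3) - 3^(5/6)*I)/2
 u(b) = (-1/(C1 + 28*b))^(1/3)*(-3^(1/3) + 3^(5/6)*I)/2


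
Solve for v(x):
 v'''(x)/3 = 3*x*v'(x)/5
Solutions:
 v(x) = C1 + Integral(C2*airyai(15^(2/3)*x/5) + C3*airybi(15^(2/3)*x/5), x)


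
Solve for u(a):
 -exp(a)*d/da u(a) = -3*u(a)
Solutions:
 u(a) = C1*exp(-3*exp(-a))


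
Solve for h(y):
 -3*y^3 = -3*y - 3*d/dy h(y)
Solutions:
 h(y) = C1 + y^4/4 - y^2/2


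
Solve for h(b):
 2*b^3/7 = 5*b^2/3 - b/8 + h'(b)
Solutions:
 h(b) = C1 + b^4/14 - 5*b^3/9 + b^2/16


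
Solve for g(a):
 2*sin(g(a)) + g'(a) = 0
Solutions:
 g(a) = -acos((-C1 - exp(4*a))/(C1 - exp(4*a))) + 2*pi
 g(a) = acos((-C1 - exp(4*a))/(C1 - exp(4*a)))


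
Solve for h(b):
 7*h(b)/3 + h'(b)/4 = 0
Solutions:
 h(b) = C1*exp(-28*b/3)


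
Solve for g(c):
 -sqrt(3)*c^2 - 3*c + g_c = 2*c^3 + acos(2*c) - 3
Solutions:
 g(c) = C1 + c^4/2 + sqrt(3)*c^3/3 + 3*c^2/2 + c*acos(2*c) - 3*c - sqrt(1 - 4*c^2)/2


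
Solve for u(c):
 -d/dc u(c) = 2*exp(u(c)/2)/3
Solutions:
 u(c) = 2*log(1/(C1 + 2*c)) + 2*log(6)


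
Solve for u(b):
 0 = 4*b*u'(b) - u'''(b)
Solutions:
 u(b) = C1 + Integral(C2*airyai(2^(2/3)*b) + C3*airybi(2^(2/3)*b), b)


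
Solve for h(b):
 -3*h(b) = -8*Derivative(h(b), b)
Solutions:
 h(b) = C1*exp(3*b/8)


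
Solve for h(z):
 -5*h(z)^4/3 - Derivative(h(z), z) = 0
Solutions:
 h(z) = (-1 - sqrt(3)*I)*(1/(C1 + 5*z))^(1/3)/2
 h(z) = (-1 + sqrt(3)*I)*(1/(C1 + 5*z))^(1/3)/2
 h(z) = (1/(C1 + 5*z))^(1/3)


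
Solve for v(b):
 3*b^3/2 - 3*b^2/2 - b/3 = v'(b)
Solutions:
 v(b) = C1 + 3*b^4/8 - b^3/2 - b^2/6


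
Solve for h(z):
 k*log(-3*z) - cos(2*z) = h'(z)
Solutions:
 h(z) = C1 + k*z*(log(-z) - 1) + k*z*log(3) - sin(2*z)/2


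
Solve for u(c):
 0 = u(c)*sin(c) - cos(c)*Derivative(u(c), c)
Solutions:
 u(c) = C1/cos(c)


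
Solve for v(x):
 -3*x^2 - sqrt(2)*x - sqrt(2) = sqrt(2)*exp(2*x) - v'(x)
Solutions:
 v(x) = C1 + x^3 + sqrt(2)*x^2/2 + sqrt(2)*x + sqrt(2)*exp(2*x)/2


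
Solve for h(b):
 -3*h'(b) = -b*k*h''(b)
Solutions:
 h(b) = C1 + b^(((re(k) + 3)*re(k) + im(k)^2)/(re(k)^2 + im(k)^2))*(C2*sin(3*log(b)*Abs(im(k))/(re(k)^2 + im(k)^2)) + C3*cos(3*log(b)*im(k)/(re(k)^2 + im(k)^2)))


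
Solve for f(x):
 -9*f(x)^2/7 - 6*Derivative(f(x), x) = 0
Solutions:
 f(x) = 14/(C1 + 3*x)


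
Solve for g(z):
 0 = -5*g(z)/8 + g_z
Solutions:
 g(z) = C1*exp(5*z/8)


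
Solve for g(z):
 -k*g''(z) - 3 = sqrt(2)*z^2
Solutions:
 g(z) = C1 + C2*z - sqrt(2)*z^4/(12*k) - 3*z^2/(2*k)


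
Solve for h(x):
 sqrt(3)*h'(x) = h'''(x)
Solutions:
 h(x) = C1 + C2*exp(-3^(1/4)*x) + C3*exp(3^(1/4)*x)


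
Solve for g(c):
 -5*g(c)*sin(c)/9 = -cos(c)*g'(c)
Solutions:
 g(c) = C1/cos(c)^(5/9)


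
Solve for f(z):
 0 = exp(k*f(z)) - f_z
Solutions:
 f(z) = Piecewise((log(-1/(C1*k + k*z))/k, Ne(k, 0)), (nan, True))
 f(z) = Piecewise((C1 + z, Eq(k, 0)), (nan, True))


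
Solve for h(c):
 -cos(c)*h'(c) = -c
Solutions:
 h(c) = C1 + Integral(c/cos(c), c)


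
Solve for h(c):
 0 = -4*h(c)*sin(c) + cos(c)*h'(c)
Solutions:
 h(c) = C1/cos(c)^4


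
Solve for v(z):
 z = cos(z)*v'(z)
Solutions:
 v(z) = C1 + Integral(z/cos(z), z)


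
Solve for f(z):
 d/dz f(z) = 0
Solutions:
 f(z) = C1


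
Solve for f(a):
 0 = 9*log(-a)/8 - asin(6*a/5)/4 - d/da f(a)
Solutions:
 f(a) = C1 + 9*a*log(-a)/8 - a*asin(6*a/5)/4 - 9*a/8 - sqrt(25 - 36*a^2)/24


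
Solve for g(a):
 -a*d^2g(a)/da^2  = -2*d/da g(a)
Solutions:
 g(a) = C1 + C2*a^3


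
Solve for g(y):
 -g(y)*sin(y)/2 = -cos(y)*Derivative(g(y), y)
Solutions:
 g(y) = C1/sqrt(cos(y))


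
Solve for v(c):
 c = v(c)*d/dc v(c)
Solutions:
 v(c) = -sqrt(C1 + c^2)
 v(c) = sqrt(C1 + c^2)


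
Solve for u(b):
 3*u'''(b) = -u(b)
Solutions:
 u(b) = C3*exp(-3^(2/3)*b/3) + (C1*sin(3^(1/6)*b/2) + C2*cos(3^(1/6)*b/2))*exp(3^(2/3)*b/6)


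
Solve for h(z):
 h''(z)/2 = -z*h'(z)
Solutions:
 h(z) = C1 + C2*erf(z)


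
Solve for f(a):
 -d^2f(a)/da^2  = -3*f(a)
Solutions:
 f(a) = C1*exp(-sqrt(3)*a) + C2*exp(sqrt(3)*a)


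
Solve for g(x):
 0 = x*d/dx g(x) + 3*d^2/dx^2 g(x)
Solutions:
 g(x) = C1 + C2*erf(sqrt(6)*x/6)


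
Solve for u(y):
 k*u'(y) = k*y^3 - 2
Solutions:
 u(y) = C1 + y^4/4 - 2*y/k


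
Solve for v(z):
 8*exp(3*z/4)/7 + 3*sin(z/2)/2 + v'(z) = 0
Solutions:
 v(z) = C1 - 32*exp(3*z/4)/21 + 3*cos(z/2)


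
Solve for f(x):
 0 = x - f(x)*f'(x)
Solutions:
 f(x) = -sqrt(C1 + x^2)
 f(x) = sqrt(C1 + x^2)


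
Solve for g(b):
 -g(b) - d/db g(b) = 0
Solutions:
 g(b) = C1*exp(-b)


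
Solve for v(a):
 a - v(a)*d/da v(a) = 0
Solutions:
 v(a) = -sqrt(C1 + a^2)
 v(a) = sqrt(C1 + a^2)


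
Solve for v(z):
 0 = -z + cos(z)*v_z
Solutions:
 v(z) = C1 + Integral(z/cos(z), z)


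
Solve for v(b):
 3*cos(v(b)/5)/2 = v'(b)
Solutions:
 -3*b/2 - 5*log(sin(v(b)/5) - 1)/2 + 5*log(sin(v(b)/5) + 1)/2 = C1


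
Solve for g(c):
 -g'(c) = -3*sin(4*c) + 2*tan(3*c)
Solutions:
 g(c) = C1 + 2*log(cos(3*c))/3 - 3*cos(4*c)/4


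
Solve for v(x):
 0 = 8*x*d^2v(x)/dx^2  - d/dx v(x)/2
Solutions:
 v(x) = C1 + C2*x^(17/16)


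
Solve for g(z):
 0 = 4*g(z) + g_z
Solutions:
 g(z) = C1*exp(-4*z)


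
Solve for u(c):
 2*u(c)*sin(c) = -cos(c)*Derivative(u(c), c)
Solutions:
 u(c) = C1*cos(c)^2


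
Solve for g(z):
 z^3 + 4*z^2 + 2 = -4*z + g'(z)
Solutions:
 g(z) = C1 + z^4/4 + 4*z^3/3 + 2*z^2 + 2*z


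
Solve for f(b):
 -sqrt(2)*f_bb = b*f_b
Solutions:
 f(b) = C1 + C2*erf(2^(1/4)*b/2)


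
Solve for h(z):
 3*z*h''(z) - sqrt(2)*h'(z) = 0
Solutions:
 h(z) = C1 + C2*z^(sqrt(2)/3 + 1)


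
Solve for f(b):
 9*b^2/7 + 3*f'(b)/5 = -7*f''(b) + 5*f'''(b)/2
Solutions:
 f(b) = C1 + C2*exp(b*(7 - sqrt(55))/5) + C3*exp(b*(7 + sqrt(55))/5) - 5*b^3/7 + 25*b^2 - 12625*b/21


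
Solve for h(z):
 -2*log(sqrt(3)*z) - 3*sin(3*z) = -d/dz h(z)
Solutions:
 h(z) = C1 + 2*z*log(z) - 2*z + z*log(3) - cos(3*z)


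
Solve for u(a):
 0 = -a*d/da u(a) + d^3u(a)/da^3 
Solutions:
 u(a) = C1 + Integral(C2*airyai(a) + C3*airybi(a), a)


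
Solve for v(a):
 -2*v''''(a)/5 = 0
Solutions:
 v(a) = C1 + C2*a + C3*a^2 + C4*a^3


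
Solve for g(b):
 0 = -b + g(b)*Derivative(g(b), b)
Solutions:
 g(b) = -sqrt(C1 + b^2)
 g(b) = sqrt(C1 + b^2)


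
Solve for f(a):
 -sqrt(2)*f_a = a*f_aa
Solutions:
 f(a) = C1 + C2*a^(1 - sqrt(2))


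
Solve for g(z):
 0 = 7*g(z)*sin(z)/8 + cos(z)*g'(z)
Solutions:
 g(z) = C1*cos(z)^(7/8)


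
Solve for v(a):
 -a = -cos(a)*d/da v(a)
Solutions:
 v(a) = C1 + Integral(a/cos(a), a)


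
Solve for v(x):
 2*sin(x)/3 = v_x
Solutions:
 v(x) = C1 - 2*cos(x)/3


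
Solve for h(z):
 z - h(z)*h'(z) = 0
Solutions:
 h(z) = -sqrt(C1 + z^2)
 h(z) = sqrt(C1 + z^2)


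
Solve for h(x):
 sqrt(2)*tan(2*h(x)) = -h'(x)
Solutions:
 h(x) = -asin(C1*exp(-2*sqrt(2)*x))/2 + pi/2
 h(x) = asin(C1*exp(-2*sqrt(2)*x))/2


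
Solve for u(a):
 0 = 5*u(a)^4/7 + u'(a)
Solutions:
 u(a) = 7^(1/3)*(1/(C1 + 15*a))^(1/3)
 u(a) = 7^(1/3)*(-3^(2/3) - 3*3^(1/6)*I)*(1/(C1 + 5*a))^(1/3)/6
 u(a) = 7^(1/3)*(-3^(2/3) + 3*3^(1/6)*I)*(1/(C1 + 5*a))^(1/3)/6


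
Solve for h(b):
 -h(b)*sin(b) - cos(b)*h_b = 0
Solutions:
 h(b) = C1*cos(b)


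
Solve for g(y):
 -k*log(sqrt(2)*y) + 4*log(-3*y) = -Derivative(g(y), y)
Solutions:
 g(y) = C1 + y*(k - 4)*log(y) + y*(-k + k*log(2)/2 - 4*log(3) + 4 - 4*I*pi)


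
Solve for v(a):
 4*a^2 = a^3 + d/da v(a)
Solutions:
 v(a) = C1 - a^4/4 + 4*a^3/3


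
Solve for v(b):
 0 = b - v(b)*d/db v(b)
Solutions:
 v(b) = -sqrt(C1 + b^2)
 v(b) = sqrt(C1 + b^2)


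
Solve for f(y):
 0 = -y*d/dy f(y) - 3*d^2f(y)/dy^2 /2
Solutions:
 f(y) = C1 + C2*erf(sqrt(3)*y/3)


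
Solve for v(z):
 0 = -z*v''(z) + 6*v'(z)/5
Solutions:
 v(z) = C1 + C2*z^(11/5)


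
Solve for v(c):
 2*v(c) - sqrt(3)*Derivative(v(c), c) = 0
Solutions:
 v(c) = C1*exp(2*sqrt(3)*c/3)


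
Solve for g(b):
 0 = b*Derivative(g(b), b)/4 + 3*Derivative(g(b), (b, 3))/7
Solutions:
 g(b) = C1 + Integral(C2*airyai(-126^(1/3)*b/6) + C3*airybi(-126^(1/3)*b/6), b)


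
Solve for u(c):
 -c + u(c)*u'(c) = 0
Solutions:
 u(c) = -sqrt(C1 + c^2)
 u(c) = sqrt(C1 + c^2)


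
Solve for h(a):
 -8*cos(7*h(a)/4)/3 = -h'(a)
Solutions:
 -8*a/3 - 2*log(sin(7*h(a)/4) - 1)/7 + 2*log(sin(7*h(a)/4) + 1)/7 = C1


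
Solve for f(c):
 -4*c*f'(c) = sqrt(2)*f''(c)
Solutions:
 f(c) = C1 + C2*erf(2^(1/4)*c)


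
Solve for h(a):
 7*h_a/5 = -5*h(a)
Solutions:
 h(a) = C1*exp(-25*a/7)


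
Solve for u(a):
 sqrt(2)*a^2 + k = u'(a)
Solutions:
 u(a) = C1 + sqrt(2)*a^3/3 + a*k


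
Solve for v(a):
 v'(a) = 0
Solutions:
 v(a) = C1


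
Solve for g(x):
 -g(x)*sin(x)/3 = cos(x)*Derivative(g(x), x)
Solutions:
 g(x) = C1*cos(x)^(1/3)


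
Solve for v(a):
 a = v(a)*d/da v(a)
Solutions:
 v(a) = -sqrt(C1 + a^2)
 v(a) = sqrt(C1 + a^2)


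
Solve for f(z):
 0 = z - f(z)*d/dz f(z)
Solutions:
 f(z) = -sqrt(C1 + z^2)
 f(z) = sqrt(C1 + z^2)


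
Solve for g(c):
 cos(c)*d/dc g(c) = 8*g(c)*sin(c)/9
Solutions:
 g(c) = C1/cos(c)^(8/9)


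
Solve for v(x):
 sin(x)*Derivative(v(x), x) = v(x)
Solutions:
 v(x) = C1*sqrt(cos(x) - 1)/sqrt(cos(x) + 1)


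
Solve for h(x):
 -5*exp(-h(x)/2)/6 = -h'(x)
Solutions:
 h(x) = 2*log(C1 + 5*x/12)


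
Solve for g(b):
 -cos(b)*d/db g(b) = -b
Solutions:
 g(b) = C1 + Integral(b/cos(b), b)


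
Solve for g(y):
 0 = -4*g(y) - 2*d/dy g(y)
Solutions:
 g(y) = C1*exp(-2*y)


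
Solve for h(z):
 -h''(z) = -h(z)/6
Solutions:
 h(z) = C1*exp(-sqrt(6)*z/6) + C2*exp(sqrt(6)*z/6)


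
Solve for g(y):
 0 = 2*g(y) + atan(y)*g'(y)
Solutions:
 g(y) = C1*exp(-2*Integral(1/atan(y), y))


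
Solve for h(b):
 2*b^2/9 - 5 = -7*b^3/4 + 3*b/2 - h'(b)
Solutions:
 h(b) = C1 - 7*b^4/16 - 2*b^3/27 + 3*b^2/4 + 5*b


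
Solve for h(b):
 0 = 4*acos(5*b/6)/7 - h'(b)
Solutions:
 h(b) = C1 + 4*b*acos(5*b/6)/7 - 4*sqrt(36 - 25*b^2)/35


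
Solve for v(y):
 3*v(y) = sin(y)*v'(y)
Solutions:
 v(y) = C1*(cos(y) - 1)^(3/2)/(cos(y) + 1)^(3/2)


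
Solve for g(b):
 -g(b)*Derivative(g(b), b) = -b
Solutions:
 g(b) = -sqrt(C1 + b^2)
 g(b) = sqrt(C1 + b^2)


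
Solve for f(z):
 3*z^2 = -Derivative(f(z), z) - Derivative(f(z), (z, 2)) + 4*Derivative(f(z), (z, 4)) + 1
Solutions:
 f(z) = C1 + C2*exp(-3^(1/3)*z*(3^(1/3)/(sqrt(78) + 9)^(1/3) + (sqrt(78) + 9)^(1/3))/12)*sin(3^(1/6)*z*(-3^(2/3)*(sqrt(78) + 9)^(1/3) + 3/(sqrt(78) + 9)^(1/3))/12) + C3*exp(-3^(1/3)*z*(3^(1/3)/(sqrt(78) + 9)^(1/3) + (sqrt(78) + 9)^(1/3))/12)*cos(3^(1/6)*z*(-3^(2/3)*(sqrt(78) + 9)^(1/3) + 3/(sqrt(78) + 9)^(1/3))/12) + C4*exp(3^(1/3)*z*(3^(1/3)/(sqrt(78) + 9)^(1/3) + (sqrt(78) + 9)^(1/3))/6) - z^3 + 3*z^2 - 5*z


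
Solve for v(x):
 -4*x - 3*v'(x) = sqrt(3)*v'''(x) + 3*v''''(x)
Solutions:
 v(x) = C1 + C2*exp(x*(-4*sqrt(3) + 2*18^(1/3)/(2*sqrt(3) + 243 + sqrt(-12 + (2*sqrt(3) + 243)^2))^(1/3) + 12^(1/3)*(2*sqrt(3) + 243 + sqrt(-12 + (2*sqrt(3) + 243)^2))^(1/3))/36)*sin(2^(1/3)*3^(1/6)*x*(-2^(1/3)*3^(2/3)*(2*sqrt(3) + 243 + 9*sqrt(-4/27 + (2*sqrt(3)/9 + 27)^2))^(1/3) + 6/(2*sqrt(3) + 243 + 9*sqrt(-4/27 + (2*sqrt(3)/9 + 27)^2))^(1/3))/36) + C3*exp(x*(-4*sqrt(3) + 2*18^(1/3)/(2*sqrt(3) + 243 + sqrt(-12 + (2*sqrt(3) + 243)^2))^(1/3) + 12^(1/3)*(2*sqrt(3) + 243 + sqrt(-12 + (2*sqrt(3) + 243)^2))^(1/3))/36)*cos(2^(1/3)*3^(1/6)*x*(-2^(1/3)*3^(2/3)*(2*sqrt(3) + 243 + 9*sqrt(-4/27 + (2*sqrt(3)/9 + 27)^2))^(1/3) + 6/(2*sqrt(3) + 243 + 9*sqrt(-4/27 + (2*sqrt(3)/9 + 27)^2))^(1/3))/36) + C4*exp(-x*(2*18^(1/3)/(2*sqrt(3) + 243 + sqrt(-12 + (2*sqrt(3) + 243)^2))^(1/3) + 2*sqrt(3) + 12^(1/3)*(2*sqrt(3) + 243 + sqrt(-12 + (2*sqrt(3) + 243)^2))^(1/3))/18) - 2*x^2/3


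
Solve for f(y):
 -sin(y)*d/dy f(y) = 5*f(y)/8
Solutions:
 f(y) = C1*(cos(y) + 1)^(5/16)/(cos(y) - 1)^(5/16)


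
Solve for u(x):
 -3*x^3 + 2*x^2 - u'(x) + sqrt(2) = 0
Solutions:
 u(x) = C1 - 3*x^4/4 + 2*x^3/3 + sqrt(2)*x


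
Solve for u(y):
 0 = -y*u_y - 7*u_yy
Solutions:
 u(y) = C1 + C2*erf(sqrt(14)*y/14)


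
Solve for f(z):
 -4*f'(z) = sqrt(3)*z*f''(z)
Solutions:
 f(z) = C1 + C2*z^(1 - 4*sqrt(3)/3)


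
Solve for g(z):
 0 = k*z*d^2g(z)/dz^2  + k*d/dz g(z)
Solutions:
 g(z) = C1 + C2*log(z)


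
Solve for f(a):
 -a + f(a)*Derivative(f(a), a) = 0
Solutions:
 f(a) = -sqrt(C1 + a^2)
 f(a) = sqrt(C1 + a^2)


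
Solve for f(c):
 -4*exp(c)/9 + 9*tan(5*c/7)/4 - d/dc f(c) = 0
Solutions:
 f(c) = C1 - 4*exp(c)/9 - 63*log(cos(5*c/7))/20


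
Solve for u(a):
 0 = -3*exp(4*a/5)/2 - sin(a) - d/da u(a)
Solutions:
 u(a) = C1 - 15*exp(4*a/5)/8 + cos(a)


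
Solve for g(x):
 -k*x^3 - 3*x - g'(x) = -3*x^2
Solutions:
 g(x) = C1 - k*x^4/4 + x^3 - 3*x^2/2


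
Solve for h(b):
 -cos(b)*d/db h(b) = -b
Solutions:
 h(b) = C1 + Integral(b/cos(b), b)


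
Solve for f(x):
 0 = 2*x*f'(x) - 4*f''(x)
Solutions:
 f(x) = C1 + C2*erfi(x/2)


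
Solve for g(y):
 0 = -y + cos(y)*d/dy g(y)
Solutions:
 g(y) = C1 + Integral(y/cos(y), y)


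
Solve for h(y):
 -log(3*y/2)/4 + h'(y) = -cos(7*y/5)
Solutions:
 h(y) = C1 + y*log(y)/4 - y/4 - y*log(2)/4 + y*log(3)/4 - 5*sin(7*y/5)/7


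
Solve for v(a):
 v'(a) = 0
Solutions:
 v(a) = C1


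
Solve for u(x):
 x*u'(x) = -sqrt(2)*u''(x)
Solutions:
 u(x) = C1 + C2*erf(2^(1/4)*x/2)


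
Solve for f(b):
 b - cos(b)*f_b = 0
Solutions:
 f(b) = C1 + Integral(b/cos(b), b)


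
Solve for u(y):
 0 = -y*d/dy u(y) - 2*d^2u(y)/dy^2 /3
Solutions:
 u(y) = C1 + C2*erf(sqrt(3)*y/2)


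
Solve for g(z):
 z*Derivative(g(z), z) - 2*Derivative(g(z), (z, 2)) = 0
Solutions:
 g(z) = C1 + C2*erfi(z/2)


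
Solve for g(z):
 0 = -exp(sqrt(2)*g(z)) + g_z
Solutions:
 g(z) = sqrt(2)*(2*log(-1/(C1 + z)) - log(2))/4


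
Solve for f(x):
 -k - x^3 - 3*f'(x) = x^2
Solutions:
 f(x) = C1 - k*x/3 - x^4/12 - x^3/9


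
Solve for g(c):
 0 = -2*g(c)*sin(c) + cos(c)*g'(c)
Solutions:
 g(c) = C1/cos(c)^2


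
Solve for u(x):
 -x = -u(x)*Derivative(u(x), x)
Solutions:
 u(x) = -sqrt(C1 + x^2)
 u(x) = sqrt(C1 + x^2)


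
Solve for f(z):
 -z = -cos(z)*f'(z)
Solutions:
 f(z) = C1 + Integral(z/cos(z), z)


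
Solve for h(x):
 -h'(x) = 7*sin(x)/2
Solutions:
 h(x) = C1 + 7*cos(x)/2


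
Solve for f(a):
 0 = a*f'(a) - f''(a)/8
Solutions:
 f(a) = C1 + C2*erfi(2*a)


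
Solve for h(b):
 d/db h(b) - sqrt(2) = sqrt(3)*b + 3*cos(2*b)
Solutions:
 h(b) = C1 + sqrt(3)*b^2/2 + sqrt(2)*b + 3*sin(2*b)/2


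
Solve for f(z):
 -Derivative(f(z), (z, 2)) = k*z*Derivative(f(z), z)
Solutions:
 f(z) = Piecewise((-sqrt(2)*sqrt(pi)*C1*erf(sqrt(2)*sqrt(k)*z/2)/(2*sqrt(k)) - C2, (k > 0) | (k < 0)), (-C1*z - C2, True))


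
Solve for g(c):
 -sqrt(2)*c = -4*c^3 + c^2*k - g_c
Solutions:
 g(c) = C1 - c^4 + c^3*k/3 + sqrt(2)*c^2/2


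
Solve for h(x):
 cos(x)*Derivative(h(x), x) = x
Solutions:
 h(x) = C1 + Integral(x/cos(x), x)


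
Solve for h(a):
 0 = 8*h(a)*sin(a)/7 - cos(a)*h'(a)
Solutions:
 h(a) = C1/cos(a)^(8/7)


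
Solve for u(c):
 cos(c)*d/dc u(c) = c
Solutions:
 u(c) = C1 + Integral(c/cos(c), c)


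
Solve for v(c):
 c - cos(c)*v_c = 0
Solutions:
 v(c) = C1 + Integral(c/cos(c), c)


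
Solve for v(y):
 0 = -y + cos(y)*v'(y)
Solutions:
 v(y) = C1 + Integral(y/cos(y), y)


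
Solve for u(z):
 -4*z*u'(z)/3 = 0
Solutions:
 u(z) = C1


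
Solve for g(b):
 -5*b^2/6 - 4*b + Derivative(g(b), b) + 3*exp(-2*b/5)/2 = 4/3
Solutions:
 g(b) = C1 + 5*b^3/18 + 2*b^2 + 4*b/3 + 15*exp(-2*b/5)/4


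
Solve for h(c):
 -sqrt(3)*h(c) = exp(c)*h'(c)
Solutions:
 h(c) = C1*exp(sqrt(3)*exp(-c))


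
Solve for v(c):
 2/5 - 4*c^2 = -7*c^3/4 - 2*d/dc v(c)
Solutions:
 v(c) = C1 - 7*c^4/32 + 2*c^3/3 - c/5


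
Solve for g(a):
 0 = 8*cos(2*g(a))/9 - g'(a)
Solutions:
 -8*a/9 - log(sin(2*g(a)) - 1)/4 + log(sin(2*g(a)) + 1)/4 = C1


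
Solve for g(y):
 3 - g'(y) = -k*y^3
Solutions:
 g(y) = C1 + k*y^4/4 + 3*y


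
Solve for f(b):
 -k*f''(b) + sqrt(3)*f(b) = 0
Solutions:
 f(b) = C1*exp(-3^(1/4)*b*sqrt(1/k)) + C2*exp(3^(1/4)*b*sqrt(1/k))


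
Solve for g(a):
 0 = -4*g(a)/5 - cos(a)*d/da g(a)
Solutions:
 g(a) = C1*(sin(a) - 1)^(2/5)/(sin(a) + 1)^(2/5)


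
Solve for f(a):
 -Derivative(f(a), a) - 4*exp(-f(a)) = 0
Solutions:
 f(a) = log(C1 - 4*a)


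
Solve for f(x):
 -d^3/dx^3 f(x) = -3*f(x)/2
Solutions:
 f(x) = C3*exp(2^(2/3)*3^(1/3)*x/2) + (C1*sin(2^(2/3)*3^(5/6)*x/4) + C2*cos(2^(2/3)*3^(5/6)*x/4))*exp(-2^(2/3)*3^(1/3)*x/4)


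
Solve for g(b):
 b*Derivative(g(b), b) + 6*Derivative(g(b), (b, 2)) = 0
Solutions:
 g(b) = C1 + C2*erf(sqrt(3)*b/6)


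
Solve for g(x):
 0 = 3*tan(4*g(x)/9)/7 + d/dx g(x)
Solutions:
 g(x) = -9*asin(C1*exp(-4*x/21))/4 + 9*pi/4
 g(x) = 9*asin(C1*exp(-4*x/21))/4


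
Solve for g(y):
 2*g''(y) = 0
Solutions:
 g(y) = C1 + C2*y


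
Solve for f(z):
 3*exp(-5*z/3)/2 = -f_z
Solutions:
 f(z) = C1 + 9*exp(-5*z/3)/10


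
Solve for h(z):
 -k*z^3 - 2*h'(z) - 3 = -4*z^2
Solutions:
 h(z) = C1 - k*z^4/8 + 2*z^3/3 - 3*z/2


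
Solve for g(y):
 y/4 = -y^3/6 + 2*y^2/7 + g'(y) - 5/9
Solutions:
 g(y) = C1 + y^4/24 - 2*y^3/21 + y^2/8 + 5*y/9


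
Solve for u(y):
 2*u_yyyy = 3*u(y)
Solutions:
 u(y) = C1*exp(-2^(3/4)*3^(1/4)*y/2) + C2*exp(2^(3/4)*3^(1/4)*y/2) + C3*sin(2^(3/4)*3^(1/4)*y/2) + C4*cos(2^(3/4)*3^(1/4)*y/2)


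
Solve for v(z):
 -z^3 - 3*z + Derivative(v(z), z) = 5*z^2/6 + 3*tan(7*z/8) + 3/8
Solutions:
 v(z) = C1 + z^4/4 + 5*z^3/18 + 3*z^2/2 + 3*z/8 - 24*log(cos(7*z/8))/7


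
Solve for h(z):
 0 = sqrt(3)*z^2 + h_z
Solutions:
 h(z) = C1 - sqrt(3)*z^3/3


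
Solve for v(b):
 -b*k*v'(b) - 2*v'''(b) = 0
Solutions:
 v(b) = C1 + Integral(C2*airyai(2^(2/3)*b*(-k)^(1/3)/2) + C3*airybi(2^(2/3)*b*(-k)^(1/3)/2), b)


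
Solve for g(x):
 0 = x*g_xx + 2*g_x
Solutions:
 g(x) = C1 + C2/x


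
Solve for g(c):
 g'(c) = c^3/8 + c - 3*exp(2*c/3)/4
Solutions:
 g(c) = C1 + c^4/32 + c^2/2 - 9*exp(2*c/3)/8


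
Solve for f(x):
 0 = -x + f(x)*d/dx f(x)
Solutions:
 f(x) = -sqrt(C1 + x^2)
 f(x) = sqrt(C1 + x^2)


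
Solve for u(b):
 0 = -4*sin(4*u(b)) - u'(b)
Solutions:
 u(b) = -acos((-C1 - exp(32*b))/(C1 - exp(32*b)))/4 + pi/2
 u(b) = acos((-C1 - exp(32*b))/(C1 - exp(32*b)))/4


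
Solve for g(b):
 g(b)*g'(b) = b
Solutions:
 g(b) = -sqrt(C1 + b^2)
 g(b) = sqrt(C1 + b^2)


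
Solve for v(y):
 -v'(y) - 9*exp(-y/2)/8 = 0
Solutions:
 v(y) = C1 + 9*exp(-y/2)/4


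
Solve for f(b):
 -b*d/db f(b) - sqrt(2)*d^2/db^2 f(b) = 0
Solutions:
 f(b) = C1 + C2*erf(2^(1/4)*b/2)


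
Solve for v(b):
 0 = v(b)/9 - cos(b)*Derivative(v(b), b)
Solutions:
 v(b) = C1*(sin(b) + 1)^(1/18)/(sin(b) - 1)^(1/18)


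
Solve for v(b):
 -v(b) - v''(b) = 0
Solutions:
 v(b) = C1*sin(b) + C2*cos(b)


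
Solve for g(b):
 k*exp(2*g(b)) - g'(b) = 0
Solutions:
 g(b) = log(-sqrt(-1/(C1 + b*k))) - log(2)/2
 g(b) = log(-1/(C1 + b*k))/2 - log(2)/2


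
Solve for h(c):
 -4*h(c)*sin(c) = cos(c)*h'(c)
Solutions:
 h(c) = C1*cos(c)^4


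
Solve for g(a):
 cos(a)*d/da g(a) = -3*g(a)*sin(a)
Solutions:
 g(a) = C1*cos(a)^3


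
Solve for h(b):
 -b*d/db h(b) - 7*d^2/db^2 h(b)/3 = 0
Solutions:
 h(b) = C1 + C2*erf(sqrt(42)*b/14)


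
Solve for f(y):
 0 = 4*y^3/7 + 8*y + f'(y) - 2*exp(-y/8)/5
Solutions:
 f(y) = C1 - y^4/7 - 4*y^2 - 16*exp(-y/8)/5


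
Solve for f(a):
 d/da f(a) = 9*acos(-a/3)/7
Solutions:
 f(a) = C1 + 9*a*acos(-a/3)/7 + 9*sqrt(9 - a^2)/7


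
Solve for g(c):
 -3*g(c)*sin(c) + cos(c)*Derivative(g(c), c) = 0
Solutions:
 g(c) = C1/cos(c)^3


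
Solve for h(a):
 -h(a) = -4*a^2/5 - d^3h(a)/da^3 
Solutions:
 h(a) = C3*exp(a) + 4*a^2/5 + (C1*sin(sqrt(3)*a/2) + C2*cos(sqrt(3)*a/2))*exp(-a/2)


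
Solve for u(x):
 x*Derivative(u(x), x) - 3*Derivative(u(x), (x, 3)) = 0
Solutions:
 u(x) = C1 + Integral(C2*airyai(3^(2/3)*x/3) + C3*airybi(3^(2/3)*x/3), x)


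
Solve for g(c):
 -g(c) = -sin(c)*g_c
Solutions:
 g(c) = C1*sqrt(cos(c) - 1)/sqrt(cos(c) + 1)


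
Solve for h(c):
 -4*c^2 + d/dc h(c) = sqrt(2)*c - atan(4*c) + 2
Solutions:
 h(c) = C1 + 4*c^3/3 + sqrt(2)*c^2/2 - c*atan(4*c) + 2*c + log(16*c^2 + 1)/8


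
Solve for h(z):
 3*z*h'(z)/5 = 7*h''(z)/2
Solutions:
 h(z) = C1 + C2*erfi(sqrt(105)*z/35)


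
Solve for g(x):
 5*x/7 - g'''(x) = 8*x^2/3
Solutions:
 g(x) = C1 + C2*x + C3*x^2 - 2*x^5/45 + 5*x^4/168


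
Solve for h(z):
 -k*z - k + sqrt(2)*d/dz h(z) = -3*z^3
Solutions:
 h(z) = C1 + sqrt(2)*k*z^2/4 + sqrt(2)*k*z/2 - 3*sqrt(2)*z^4/8


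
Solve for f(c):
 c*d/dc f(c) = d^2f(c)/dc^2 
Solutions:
 f(c) = C1 + C2*erfi(sqrt(2)*c/2)


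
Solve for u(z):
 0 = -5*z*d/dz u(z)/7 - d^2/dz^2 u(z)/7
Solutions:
 u(z) = C1 + C2*erf(sqrt(10)*z/2)


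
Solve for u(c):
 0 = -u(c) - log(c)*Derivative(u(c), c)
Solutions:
 u(c) = C1*exp(-li(c))


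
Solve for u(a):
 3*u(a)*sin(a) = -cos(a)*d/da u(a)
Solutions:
 u(a) = C1*cos(a)^3


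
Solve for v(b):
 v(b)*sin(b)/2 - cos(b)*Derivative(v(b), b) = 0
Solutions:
 v(b) = C1/sqrt(cos(b))


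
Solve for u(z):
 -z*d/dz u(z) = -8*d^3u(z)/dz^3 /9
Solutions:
 u(z) = C1 + Integral(C2*airyai(3^(2/3)*z/2) + C3*airybi(3^(2/3)*z/2), z)


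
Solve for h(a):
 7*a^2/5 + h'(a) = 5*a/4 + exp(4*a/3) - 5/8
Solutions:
 h(a) = C1 - 7*a^3/15 + 5*a^2/8 - 5*a/8 + 3*exp(4*a/3)/4


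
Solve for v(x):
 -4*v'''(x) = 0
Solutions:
 v(x) = C1 + C2*x + C3*x^2


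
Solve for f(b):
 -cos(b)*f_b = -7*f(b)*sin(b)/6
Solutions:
 f(b) = C1/cos(b)^(7/6)


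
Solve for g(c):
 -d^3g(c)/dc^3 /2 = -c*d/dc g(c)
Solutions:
 g(c) = C1 + Integral(C2*airyai(2^(1/3)*c) + C3*airybi(2^(1/3)*c), c)


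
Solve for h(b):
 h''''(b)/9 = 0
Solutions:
 h(b) = C1 + C2*b + C3*b^2 + C4*b^3


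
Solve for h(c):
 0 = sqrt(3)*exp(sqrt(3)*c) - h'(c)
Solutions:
 h(c) = C1 + exp(sqrt(3)*c)


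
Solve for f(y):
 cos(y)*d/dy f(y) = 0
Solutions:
 f(y) = C1


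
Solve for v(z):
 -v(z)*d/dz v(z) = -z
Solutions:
 v(z) = -sqrt(C1 + z^2)
 v(z) = sqrt(C1 + z^2)


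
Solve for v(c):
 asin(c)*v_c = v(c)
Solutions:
 v(c) = C1*exp(Integral(1/asin(c), c))


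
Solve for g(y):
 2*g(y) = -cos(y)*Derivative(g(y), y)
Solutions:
 g(y) = C1*(sin(y) - 1)/(sin(y) + 1)


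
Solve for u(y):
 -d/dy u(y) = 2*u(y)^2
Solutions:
 u(y) = 1/(C1 + 2*y)


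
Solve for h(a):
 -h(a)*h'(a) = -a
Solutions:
 h(a) = -sqrt(C1 + a^2)
 h(a) = sqrt(C1 + a^2)


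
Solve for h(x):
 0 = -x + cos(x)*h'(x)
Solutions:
 h(x) = C1 + Integral(x/cos(x), x)


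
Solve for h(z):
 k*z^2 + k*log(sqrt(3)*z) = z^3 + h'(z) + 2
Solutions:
 h(z) = C1 + k*z^3/3 + k*z*log(z) - k*z + k*z*log(3)/2 - z^4/4 - 2*z


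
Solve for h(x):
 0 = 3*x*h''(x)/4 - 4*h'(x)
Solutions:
 h(x) = C1 + C2*x^(19/3)


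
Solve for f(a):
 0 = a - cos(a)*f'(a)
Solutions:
 f(a) = C1 + Integral(a/cos(a), a)


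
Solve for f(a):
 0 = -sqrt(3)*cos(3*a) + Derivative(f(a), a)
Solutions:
 f(a) = C1 + sqrt(3)*sin(3*a)/3


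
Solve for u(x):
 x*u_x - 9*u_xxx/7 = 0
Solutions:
 u(x) = C1 + Integral(C2*airyai(21^(1/3)*x/3) + C3*airybi(21^(1/3)*x/3), x)


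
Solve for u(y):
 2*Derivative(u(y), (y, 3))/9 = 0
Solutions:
 u(y) = C1 + C2*y + C3*y^2


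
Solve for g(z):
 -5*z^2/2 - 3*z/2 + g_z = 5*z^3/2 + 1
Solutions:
 g(z) = C1 + 5*z^4/8 + 5*z^3/6 + 3*z^2/4 + z


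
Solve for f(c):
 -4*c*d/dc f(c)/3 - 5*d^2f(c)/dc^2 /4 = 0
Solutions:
 f(c) = C1 + C2*erf(2*sqrt(30)*c/15)


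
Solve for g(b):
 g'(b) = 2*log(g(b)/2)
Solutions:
 Integral(1/(-log(_y) + log(2)), (_y, g(b)))/2 = C1 - b


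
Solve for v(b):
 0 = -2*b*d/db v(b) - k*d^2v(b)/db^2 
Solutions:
 v(b) = C1 + C2*sqrt(k)*erf(b*sqrt(1/k))


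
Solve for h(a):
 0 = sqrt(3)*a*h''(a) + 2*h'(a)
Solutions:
 h(a) = C1 + C2*a^(1 - 2*sqrt(3)/3)


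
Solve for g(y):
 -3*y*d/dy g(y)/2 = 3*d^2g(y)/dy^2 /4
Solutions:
 g(y) = C1 + C2*erf(y)


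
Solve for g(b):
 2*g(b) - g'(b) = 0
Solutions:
 g(b) = C1*exp(2*b)


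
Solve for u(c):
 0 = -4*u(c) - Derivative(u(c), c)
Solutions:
 u(c) = C1*exp(-4*c)


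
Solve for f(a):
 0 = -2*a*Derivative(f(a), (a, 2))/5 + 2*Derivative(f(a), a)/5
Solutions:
 f(a) = C1 + C2*a^2


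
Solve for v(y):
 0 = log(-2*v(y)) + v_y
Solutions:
 Integral(1/(log(-_y) + log(2)), (_y, v(y))) = C1 - y


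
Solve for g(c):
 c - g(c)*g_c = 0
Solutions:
 g(c) = -sqrt(C1 + c^2)
 g(c) = sqrt(C1 + c^2)


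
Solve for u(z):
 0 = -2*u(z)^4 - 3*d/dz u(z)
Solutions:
 u(z) = (-1 - sqrt(3)*I)*(1/(C1 + 2*z))^(1/3)/2
 u(z) = (-1 + sqrt(3)*I)*(1/(C1 + 2*z))^(1/3)/2
 u(z) = (1/(C1 + 2*z))^(1/3)


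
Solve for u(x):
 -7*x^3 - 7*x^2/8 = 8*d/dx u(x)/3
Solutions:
 u(x) = C1 - 21*x^4/32 - 7*x^3/64


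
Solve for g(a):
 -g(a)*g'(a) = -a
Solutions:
 g(a) = -sqrt(C1 + a^2)
 g(a) = sqrt(C1 + a^2)


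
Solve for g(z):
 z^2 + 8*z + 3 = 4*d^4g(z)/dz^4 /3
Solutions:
 g(z) = C1 + C2*z + C3*z^2 + C4*z^3 + z^6/480 + z^5/20 + 3*z^4/32


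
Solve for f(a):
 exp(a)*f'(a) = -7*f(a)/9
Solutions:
 f(a) = C1*exp(7*exp(-a)/9)


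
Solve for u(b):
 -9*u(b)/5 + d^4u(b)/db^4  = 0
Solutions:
 u(b) = C1*exp(-sqrt(3)*5^(3/4)*b/5) + C2*exp(sqrt(3)*5^(3/4)*b/5) + C3*sin(sqrt(3)*5^(3/4)*b/5) + C4*cos(sqrt(3)*5^(3/4)*b/5)


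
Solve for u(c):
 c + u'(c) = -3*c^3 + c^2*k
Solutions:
 u(c) = C1 - 3*c^4/4 + c^3*k/3 - c^2/2


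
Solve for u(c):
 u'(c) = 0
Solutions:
 u(c) = C1


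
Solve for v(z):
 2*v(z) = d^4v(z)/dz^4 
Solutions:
 v(z) = C1*exp(-2^(1/4)*z) + C2*exp(2^(1/4)*z) + C3*sin(2^(1/4)*z) + C4*cos(2^(1/4)*z)


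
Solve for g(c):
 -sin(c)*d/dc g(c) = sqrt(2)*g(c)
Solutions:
 g(c) = C1*(cos(c) + 1)^(sqrt(2)/2)/(cos(c) - 1)^(sqrt(2)/2)


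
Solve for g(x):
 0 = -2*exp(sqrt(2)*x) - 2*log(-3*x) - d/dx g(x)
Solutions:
 g(x) = C1 - 2*x*log(-x) + 2*x*(1 - log(3)) - sqrt(2)*exp(sqrt(2)*x)


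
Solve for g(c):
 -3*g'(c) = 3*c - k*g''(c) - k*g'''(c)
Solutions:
 g(c) = C1 + C2*exp(c*(-1 + sqrt(k*(k + 12))/k)/2) + C3*exp(-c*(1 + sqrt(k*(k + 12))/k)/2) - c^2/2 - c*k/3


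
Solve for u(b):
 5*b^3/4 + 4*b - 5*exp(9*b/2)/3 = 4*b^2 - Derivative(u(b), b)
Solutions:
 u(b) = C1 - 5*b^4/16 + 4*b^3/3 - 2*b^2 + 10*exp(9*b/2)/27


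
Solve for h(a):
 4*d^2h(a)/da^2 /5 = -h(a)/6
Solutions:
 h(a) = C1*sin(sqrt(30)*a/12) + C2*cos(sqrt(30)*a/12)


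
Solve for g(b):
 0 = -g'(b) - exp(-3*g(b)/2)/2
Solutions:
 g(b) = 2*log(C1 - 3*b/4)/3
 g(b) = 2*log((-6^(1/3) - 2^(1/3)*3^(5/6)*I)*(C1 - b)^(1/3)/4)
 g(b) = 2*log((-6^(1/3) + 2^(1/3)*3^(5/6)*I)*(C1 - b)^(1/3)/4)


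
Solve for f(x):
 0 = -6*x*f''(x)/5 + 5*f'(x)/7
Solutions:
 f(x) = C1 + C2*x^(67/42)


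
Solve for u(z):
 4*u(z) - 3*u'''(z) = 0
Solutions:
 u(z) = C3*exp(6^(2/3)*z/3) + (C1*sin(2^(2/3)*3^(1/6)*z/2) + C2*cos(2^(2/3)*3^(1/6)*z/2))*exp(-6^(2/3)*z/6)


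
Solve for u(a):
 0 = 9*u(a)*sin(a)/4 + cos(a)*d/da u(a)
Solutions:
 u(a) = C1*cos(a)^(9/4)


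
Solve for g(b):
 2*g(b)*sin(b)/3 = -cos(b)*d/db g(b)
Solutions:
 g(b) = C1*cos(b)^(2/3)


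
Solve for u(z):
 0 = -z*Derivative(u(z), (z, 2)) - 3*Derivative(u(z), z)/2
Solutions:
 u(z) = C1 + C2/sqrt(z)


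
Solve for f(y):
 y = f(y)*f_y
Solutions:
 f(y) = -sqrt(C1 + y^2)
 f(y) = sqrt(C1 + y^2)


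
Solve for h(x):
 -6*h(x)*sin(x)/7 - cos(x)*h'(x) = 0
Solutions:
 h(x) = C1*cos(x)^(6/7)


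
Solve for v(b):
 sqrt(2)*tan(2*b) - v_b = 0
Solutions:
 v(b) = C1 - sqrt(2)*log(cos(2*b))/2


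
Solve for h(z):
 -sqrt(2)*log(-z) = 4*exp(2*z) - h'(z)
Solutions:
 h(z) = C1 + sqrt(2)*z*log(-z) - sqrt(2)*z + 2*exp(2*z)


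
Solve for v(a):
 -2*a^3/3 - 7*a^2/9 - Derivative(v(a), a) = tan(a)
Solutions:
 v(a) = C1 - a^4/6 - 7*a^3/27 + log(cos(a))


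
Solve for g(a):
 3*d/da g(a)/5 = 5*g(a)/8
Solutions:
 g(a) = C1*exp(25*a/24)


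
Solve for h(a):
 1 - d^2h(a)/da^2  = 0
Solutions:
 h(a) = C1 + C2*a + a^2/2


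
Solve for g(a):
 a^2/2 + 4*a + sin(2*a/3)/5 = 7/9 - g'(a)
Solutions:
 g(a) = C1 - a^3/6 - 2*a^2 + 7*a/9 + 3*cos(2*a/3)/10


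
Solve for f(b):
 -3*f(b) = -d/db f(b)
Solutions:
 f(b) = C1*exp(3*b)


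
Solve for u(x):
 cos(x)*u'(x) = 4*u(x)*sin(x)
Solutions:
 u(x) = C1/cos(x)^4


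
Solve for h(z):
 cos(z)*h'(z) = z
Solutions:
 h(z) = C1 + Integral(z/cos(z), z)


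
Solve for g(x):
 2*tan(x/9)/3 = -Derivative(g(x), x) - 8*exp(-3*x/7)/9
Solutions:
 g(x) = C1 - 3*log(tan(x/9)^2 + 1) + 56*exp(-3*x/7)/27


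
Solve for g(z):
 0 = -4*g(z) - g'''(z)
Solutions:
 g(z) = C3*exp(-2^(2/3)*z) + (C1*sin(2^(2/3)*sqrt(3)*z/2) + C2*cos(2^(2/3)*sqrt(3)*z/2))*exp(2^(2/3)*z/2)


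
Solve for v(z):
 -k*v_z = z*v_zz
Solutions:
 v(z) = C1 + z^(1 - re(k))*(C2*sin(log(z)*Abs(im(k))) + C3*cos(log(z)*im(k)))


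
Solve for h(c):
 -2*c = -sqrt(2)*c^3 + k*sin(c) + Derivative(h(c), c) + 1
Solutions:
 h(c) = C1 + sqrt(2)*c^4/4 - c^2 - c + k*cos(c)


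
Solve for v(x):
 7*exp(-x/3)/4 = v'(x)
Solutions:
 v(x) = C1 - 21*exp(-x/3)/4
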